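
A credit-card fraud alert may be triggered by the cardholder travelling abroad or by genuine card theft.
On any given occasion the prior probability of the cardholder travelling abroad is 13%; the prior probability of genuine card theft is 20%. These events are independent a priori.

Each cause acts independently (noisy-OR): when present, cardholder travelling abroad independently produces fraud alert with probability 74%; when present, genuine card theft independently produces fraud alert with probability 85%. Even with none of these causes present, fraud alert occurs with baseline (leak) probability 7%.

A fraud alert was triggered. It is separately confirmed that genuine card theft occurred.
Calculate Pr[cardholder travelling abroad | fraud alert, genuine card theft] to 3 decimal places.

Under noisy-OR, P(fraud alert | causes) = 1 − (1−0.07)·∏(1−qᵢ) over the active causes.
Sum P(fraud alert|·) weighted by the priors over both values of cardholder travelling abroad:
  P(fraud alert | genuine card theft) = 0.8605*0.87 + 0.96373*0.13
        = 0.748635 + 0.125285 = 0.873920
Configurations with cardholder travelling abroad contribute 0.125285, so
  P(cardholder travelling abroad | fraud alert, genuine card theft) = 0.125285 / 0.873920 ≈ 0.143

Pr[cardholder travelling abroad | fraud alert, genuine card theft] ≈ 0.143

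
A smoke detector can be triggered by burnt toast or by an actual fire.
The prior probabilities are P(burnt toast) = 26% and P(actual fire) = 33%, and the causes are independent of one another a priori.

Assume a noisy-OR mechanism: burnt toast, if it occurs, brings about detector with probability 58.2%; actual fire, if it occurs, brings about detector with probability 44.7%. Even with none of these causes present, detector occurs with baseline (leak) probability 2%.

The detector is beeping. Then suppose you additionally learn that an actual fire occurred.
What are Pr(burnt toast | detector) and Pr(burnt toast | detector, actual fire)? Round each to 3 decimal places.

Pr(burnt toast | detector) ≈ 0.582; Pr(burnt toast | detector, actual fire) ≈ 0.372

Under noisy-OR, P(detector | causes) = 1 − (1−0.02)·∏(1−qᵢ) over the active causes.
P(detector) = 0.02*0.74*0.67 + 0.45806*0.74*0.33 + 0.59036*0.26*0.67 + 0.773469*0.26*0.33 = 0.009916 + 0.111858 + 0.102841 + 0.066364 = 0.290979
The burnt toast-present share is 0.102841 + 0.066364 = 0.169205.
P(burnt toast | detector) = 0.169205 / 0.290979 ≈ 0.582

Now also conditioning on actual fire=true:
By total probability over both values of burnt toast:
  P(detector | actual fire) = 0.45806×0.74 + 0.773469×0.26
        = 0.338964 + 0.201102 = 0.540066
The terms with burnt toast present sum to 0.201102, so
  P(burnt toast | detector, actual fire) = 0.201102 / 0.540066 ≈ 0.372
This is intercausal reasoning (explaining away): once actual fire accounts for the detector, burnt toast becomes less likely.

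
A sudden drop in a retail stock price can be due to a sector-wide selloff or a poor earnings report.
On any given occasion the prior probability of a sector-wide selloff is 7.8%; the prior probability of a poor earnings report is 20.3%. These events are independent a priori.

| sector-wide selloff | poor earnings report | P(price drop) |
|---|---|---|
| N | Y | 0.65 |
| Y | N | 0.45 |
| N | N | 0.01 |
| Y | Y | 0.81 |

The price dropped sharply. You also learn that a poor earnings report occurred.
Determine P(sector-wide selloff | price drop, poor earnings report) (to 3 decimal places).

P(sector-wide selloff | price drop, poor earnings report) ≈ 0.095

Sum P(price drop|·) weighted by the priors over both values of sector-wide selloff:
  P(price drop | poor earnings report) = 0.65×0.922 + 0.81×0.078
        = 0.599300 + 0.063180 = 0.662480
The terms with sector-wide selloff present sum to 0.063180, so
  P(sector-wide selloff | price drop, poor earnings report) = 0.063180 / 0.662480 ≈ 0.095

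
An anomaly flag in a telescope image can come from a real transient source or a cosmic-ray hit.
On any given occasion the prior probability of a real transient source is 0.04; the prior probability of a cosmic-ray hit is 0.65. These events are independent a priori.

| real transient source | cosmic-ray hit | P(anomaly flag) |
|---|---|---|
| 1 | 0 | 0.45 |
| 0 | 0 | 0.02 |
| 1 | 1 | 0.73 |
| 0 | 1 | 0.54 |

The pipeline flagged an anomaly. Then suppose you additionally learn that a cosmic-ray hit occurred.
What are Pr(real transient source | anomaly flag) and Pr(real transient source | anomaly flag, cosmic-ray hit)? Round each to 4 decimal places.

Enumerate the 4 (real transient source, cosmic-ray hit) configurations and weight by the priors:
  P(anomaly flag) = 0.02×0.96×0.35 + 0.54×0.96×0.65 + 0.45×0.04×0.35 + 0.73×0.04×0.65
        = 0.006720 + 0.336960 + 0.006300 + 0.018980 = 0.368960
Keeping only the real transient source-present terms gives 0.025280, so
  P(real transient source | anomaly flag) = 0.025280 / 0.368960 ≈ 0.0685

Now also conditioning on cosmic-ray hit=true:
Weight on real transient source=true, given the evidence: 0.73·0.04 = 0.029200
The normalizing constant is 0.54·0.96 + 0.73·0.04 = 0.547600
P(real transient source | anomaly flag, cosmic-ray hit) = 0.029200/0.547600 ≈ 0.0533

Pr(real transient source | anomaly flag) ≈ 0.0685; Pr(real transient source | anomaly flag, cosmic-ray hit) ≈ 0.0533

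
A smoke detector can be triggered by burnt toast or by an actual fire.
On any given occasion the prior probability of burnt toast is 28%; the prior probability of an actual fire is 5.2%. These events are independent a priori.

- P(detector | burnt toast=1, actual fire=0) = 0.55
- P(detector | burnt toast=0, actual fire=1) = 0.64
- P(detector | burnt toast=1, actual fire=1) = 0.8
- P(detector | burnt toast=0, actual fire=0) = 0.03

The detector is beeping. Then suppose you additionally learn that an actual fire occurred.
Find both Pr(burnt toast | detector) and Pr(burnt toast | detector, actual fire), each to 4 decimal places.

Weight on burnt toast=true, given the evidence: 0.145992 + 0.011648 = 0.157640
The normalizing constant is 0.03×0.72×0.948 + 0.64×0.72×0.052 + 0.55×0.28×0.948 + 0.8×0.28×0.052 = 0.202079
Posterior = 0.157640 / 0.202079 ≈ 0.7801

With the extra evidence:
P(detector | actual fire) = 0.64·0.72 + 0.8·0.28 = 0.460800 + 0.224000 = 0.684800
The burnt toast-present share is 0.8·0.28 = 0.224000.
P(burnt toast | detector, actual fire) = 0.224000 / 0.684800 ≈ 0.3271

Pr(burnt toast | detector) ≈ 0.7801; Pr(burnt toast | detector, actual fire) ≈ 0.3271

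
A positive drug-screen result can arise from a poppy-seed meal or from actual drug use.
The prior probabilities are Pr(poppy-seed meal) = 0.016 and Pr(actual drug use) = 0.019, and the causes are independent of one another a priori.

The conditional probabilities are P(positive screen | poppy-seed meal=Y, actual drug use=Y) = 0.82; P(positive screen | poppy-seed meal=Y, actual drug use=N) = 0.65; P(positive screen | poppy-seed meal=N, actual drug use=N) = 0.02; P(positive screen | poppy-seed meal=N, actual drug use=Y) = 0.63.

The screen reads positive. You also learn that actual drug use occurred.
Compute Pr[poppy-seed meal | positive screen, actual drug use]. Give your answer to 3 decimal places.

Enumerate both values of poppy-seed meal and weight by the priors:
  P(positive screen | actual drug use) = 0.63·0.984 + 0.82·0.016
        = 0.619920 + 0.013120 = 0.633040
Keeping only the poppy-seed meal-present terms gives 0.013120, so
  P(poppy-seed meal | positive screen, actual drug use) = 0.013120 / 0.633040 ≈ 0.021

Pr[poppy-seed meal | positive screen, actual drug use] ≈ 0.021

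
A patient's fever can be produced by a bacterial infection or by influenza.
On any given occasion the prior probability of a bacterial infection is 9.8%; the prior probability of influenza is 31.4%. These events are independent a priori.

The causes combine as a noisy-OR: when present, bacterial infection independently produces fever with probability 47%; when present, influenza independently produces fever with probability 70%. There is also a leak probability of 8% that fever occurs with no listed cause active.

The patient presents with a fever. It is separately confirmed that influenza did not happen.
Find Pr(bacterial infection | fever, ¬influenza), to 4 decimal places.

Pr(bacterial infection | fever, ¬influenza) ≈ 0.4103

Under noisy-OR, P(fever | causes) = 1 − (1−0.08)·∏(1−qᵢ) over the active causes.
Numerator (weight on configurations with bacterial infection): 0.5124×0.098 = 0.050215
The normalizing constant is 0.08×0.902 + 0.5124×0.098 = 0.122375
Posterior = 0.050215 / 0.122375 ≈ 0.4103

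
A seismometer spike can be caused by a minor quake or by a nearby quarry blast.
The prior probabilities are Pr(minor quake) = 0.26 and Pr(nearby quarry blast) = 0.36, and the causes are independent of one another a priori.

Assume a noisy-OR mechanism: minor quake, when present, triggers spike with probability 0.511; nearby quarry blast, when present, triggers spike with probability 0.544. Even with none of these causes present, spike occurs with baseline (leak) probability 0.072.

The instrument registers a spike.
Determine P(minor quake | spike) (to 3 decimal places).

P(minor quake | spike) ≈ 0.468

Under noisy-OR, P(spike | causes) = 1 − (1−0.072)·∏(1−qᵢ) over the active causes.
Numerator (weight on configurations with minor quake): 0.090889 + 0.074231 = 0.165120
The normalizing constant is 0.072×0.74×0.64 + 0.576832×0.74×0.36 + 0.546208×0.26×0.64 + 0.793071×0.26×0.36 = 0.352887
P(minor quake | spike) = 0.165120/0.352887 ≈ 0.468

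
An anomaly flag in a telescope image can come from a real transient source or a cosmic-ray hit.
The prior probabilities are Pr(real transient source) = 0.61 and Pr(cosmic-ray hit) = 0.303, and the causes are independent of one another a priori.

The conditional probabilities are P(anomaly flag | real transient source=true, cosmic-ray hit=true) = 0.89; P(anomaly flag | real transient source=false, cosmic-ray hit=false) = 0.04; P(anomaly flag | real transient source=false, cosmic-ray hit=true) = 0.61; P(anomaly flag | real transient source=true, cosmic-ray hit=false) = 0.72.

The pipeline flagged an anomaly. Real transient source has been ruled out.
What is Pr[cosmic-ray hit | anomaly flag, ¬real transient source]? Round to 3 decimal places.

P(anomaly flag | ¬real transient source) = 0.04*0.697 + 0.61*0.303 = 0.027880 + 0.184830 = 0.212710
Of this, 0.184830 comes from 0.61*0.303 (the cosmic-ray hit=true cases).
P(cosmic-ray hit | anomaly flag, ¬real transient source) = 0.184830 / 0.212710 ≈ 0.869

Pr[cosmic-ray hit | anomaly flag, ¬real transient source] ≈ 0.869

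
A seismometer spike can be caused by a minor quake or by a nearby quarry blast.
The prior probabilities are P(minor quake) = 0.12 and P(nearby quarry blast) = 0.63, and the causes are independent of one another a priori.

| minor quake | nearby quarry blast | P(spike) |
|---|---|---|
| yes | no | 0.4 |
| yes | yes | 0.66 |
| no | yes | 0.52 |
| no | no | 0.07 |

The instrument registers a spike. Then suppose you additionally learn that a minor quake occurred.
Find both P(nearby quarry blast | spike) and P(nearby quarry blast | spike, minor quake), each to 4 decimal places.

P(nearby quarry blast | spike) ≈ 0.8929; P(nearby quarry blast | spike, minor quake) ≈ 0.7375

P(spike) = 0.07·0.88·0.37 + 0.52·0.88·0.63 + 0.4·0.12·0.37 + 0.66·0.12·0.63 = 0.022792 + 0.288288 + 0.017760 + 0.049896 = 0.378736
The nearby quarry blast-present share is 0.288288 + 0.049896 = 0.338184.
So P(nearby quarry blast | spike) = 0.338184/0.378736 ≈ 0.8929.

Now also conditioning on minor quake=true:
Enumerate both values of nearby quarry blast and weight by the priors:
  P(spike | minor quake) = 0.4·0.37 + 0.66·0.63
        = 0.148000 + 0.415800 = 0.563800
Configurations with nearby quarry blast contribute 0.415800, so
  P(nearby quarry blast | spike, minor quake) = 0.415800 / 0.563800 ≈ 0.7375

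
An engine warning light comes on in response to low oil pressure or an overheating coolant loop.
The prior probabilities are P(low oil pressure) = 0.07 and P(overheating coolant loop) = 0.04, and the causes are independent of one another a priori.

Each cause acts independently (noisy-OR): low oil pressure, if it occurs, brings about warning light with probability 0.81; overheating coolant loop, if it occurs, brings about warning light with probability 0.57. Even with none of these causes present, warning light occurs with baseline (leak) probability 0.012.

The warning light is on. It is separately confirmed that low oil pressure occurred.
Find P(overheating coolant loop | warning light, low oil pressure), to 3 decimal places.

P(overheating coolant loop | warning light, low oil pressure) ≈ 0.045

Under noisy-OR, P(warning light | causes) = 1 − (1−0.012)·∏(1−qᵢ) over the active causes.
Sum P(warning light|·) weighted by the priors over both values of overheating coolant loop:
  P(warning light | low oil pressure) = 0.81228×0.96 + 0.91928×0.04
        = 0.779789 + 0.036771 = 0.816560
Configurations with overheating coolant loop contribute 0.036771, so
  P(overheating coolant loop | warning light, low oil pressure) = 0.036771 / 0.816560 ≈ 0.045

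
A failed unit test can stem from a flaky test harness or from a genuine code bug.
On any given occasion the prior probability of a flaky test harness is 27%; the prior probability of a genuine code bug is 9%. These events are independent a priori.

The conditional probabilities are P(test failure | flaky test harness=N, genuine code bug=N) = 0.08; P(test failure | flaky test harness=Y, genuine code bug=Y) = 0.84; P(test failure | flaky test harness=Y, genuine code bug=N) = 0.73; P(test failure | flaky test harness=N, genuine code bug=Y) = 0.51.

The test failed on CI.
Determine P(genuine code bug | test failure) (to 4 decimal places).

Weight on genuine code bug=true, given the evidence: 0.033507 + 0.020412 = 0.053919
Denominator P(test failure): 0.08*0.73*0.91 + 0.51*0.73*0.09 + 0.73*0.27*0.91 + 0.84*0.27*0.09 = 0.286424
P(genuine code bug | test failure) = 0.053919/0.286424 ≈ 0.1882

P(genuine code bug | test failure) ≈ 0.1882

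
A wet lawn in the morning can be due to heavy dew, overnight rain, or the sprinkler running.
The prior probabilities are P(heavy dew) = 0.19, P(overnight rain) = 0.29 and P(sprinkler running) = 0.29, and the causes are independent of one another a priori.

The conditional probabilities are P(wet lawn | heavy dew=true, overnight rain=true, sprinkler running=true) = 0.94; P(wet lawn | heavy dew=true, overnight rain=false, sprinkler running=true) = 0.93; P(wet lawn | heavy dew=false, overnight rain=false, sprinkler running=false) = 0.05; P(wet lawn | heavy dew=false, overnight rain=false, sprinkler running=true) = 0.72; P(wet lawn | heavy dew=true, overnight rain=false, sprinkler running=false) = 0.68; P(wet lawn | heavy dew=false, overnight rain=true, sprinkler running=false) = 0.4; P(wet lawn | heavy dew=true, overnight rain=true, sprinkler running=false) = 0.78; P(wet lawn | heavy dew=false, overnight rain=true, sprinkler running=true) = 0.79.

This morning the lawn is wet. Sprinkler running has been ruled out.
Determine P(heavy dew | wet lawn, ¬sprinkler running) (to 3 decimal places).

P(heavy dew | wet lawn, ¬sprinkler running) ≈ 0.523

Weight on heavy dew=true, given the evidence: 0.091732 + 0.042978 = 0.134710
Denominator P(wet lawn | ¬sprinkler running): 0.05·0.81·0.71 + 0.4·0.81·0.29 + 0.68·0.19·0.71 + 0.78·0.19·0.29 = 0.257425
Posterior = 0.134710 / 0.257425 ≈ 0.523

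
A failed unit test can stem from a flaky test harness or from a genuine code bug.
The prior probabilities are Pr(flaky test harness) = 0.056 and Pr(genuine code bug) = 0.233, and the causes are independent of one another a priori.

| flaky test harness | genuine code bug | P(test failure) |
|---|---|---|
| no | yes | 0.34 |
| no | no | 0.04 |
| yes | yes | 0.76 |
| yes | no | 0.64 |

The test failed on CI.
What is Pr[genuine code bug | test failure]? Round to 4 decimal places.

Pr[genuine code bug | test failure] ≈ 0.6001

Weight on genuine code bug=true, given the evidence: 0.074784 + 0.009916 = 0.084700
Normalizer over all consistent configurations: 0.04·0.944·0.767 + 0.34·0.944·0.233 + 0.64·0.056·0.767 + 0.76·0.056·0.233 = 0.141151
P(genuine code bug | test failure) = 0.084700/0.141151 ≈ 0.6001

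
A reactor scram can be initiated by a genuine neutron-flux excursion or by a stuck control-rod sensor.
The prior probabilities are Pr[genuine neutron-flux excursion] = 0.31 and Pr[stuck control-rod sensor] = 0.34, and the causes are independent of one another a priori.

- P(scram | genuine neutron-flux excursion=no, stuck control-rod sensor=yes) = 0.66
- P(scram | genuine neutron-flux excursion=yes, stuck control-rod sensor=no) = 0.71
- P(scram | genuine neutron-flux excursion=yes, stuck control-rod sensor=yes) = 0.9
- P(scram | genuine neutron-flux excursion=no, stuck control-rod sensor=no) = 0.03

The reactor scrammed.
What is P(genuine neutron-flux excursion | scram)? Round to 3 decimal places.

Sum P(scram|·) weighted by the priors over the 4 (genuine neutron-flux excursion, stuck control-rod sensor) configurations:
  P(scram) = 0.03·0.69·0.66 + 0.66·0.69·0.34 + 0.71·0.31·0.66 + 0.9·0.31·0.34
        = 0.013662 + 0.154836 + 0.145266 + 0.094860 = 0.408624
Keeping only the genuine neutron-flux excursion-present terms gives 0.240126, so
  P(genuine neutron-flux excursion | scram) = 0.240126 / 0.408624 ≈ 0.588

P(genuine neutron-flux excursion | scram) ≈ 0.588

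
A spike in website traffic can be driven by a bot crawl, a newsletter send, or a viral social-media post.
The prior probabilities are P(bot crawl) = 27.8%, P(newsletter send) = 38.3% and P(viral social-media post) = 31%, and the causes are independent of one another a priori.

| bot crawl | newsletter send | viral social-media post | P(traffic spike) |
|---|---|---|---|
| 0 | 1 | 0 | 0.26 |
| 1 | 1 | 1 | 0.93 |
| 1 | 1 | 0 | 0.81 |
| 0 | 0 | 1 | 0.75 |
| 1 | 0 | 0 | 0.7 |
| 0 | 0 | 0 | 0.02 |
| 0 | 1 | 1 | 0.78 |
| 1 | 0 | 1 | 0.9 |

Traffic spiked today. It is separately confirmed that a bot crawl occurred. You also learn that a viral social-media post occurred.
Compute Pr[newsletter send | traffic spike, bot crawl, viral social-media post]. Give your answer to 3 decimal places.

Pr[newsletter send | traffic spike, bot crawl, viral social-media post] ≈ 0.391

P(traffic spike | bot crawl, viral social-media post) = 0.9*0.617 + 0.93*0.383 = 0.555300 + 0.356190 = 0.911490
The newsletter send-present share is 0.93*0.383 = 0.356190.
So P(newsletter send | traffic spike, bot crawl, viral social-media post) = 0.356190/0.911490 ≈ 0.391.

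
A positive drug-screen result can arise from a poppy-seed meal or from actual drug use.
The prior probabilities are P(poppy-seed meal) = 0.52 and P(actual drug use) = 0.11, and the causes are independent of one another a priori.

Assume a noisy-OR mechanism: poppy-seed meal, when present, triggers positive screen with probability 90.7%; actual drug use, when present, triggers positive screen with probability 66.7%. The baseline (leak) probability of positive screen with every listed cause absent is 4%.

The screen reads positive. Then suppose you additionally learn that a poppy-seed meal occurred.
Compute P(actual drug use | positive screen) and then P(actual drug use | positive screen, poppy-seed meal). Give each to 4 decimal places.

Under noisy-OR, P(positive screen | causes) = 1 − (1−0.04)·∏(1−qᵢ) over the active causes.
P(positive screen) = 0.04×0.48×0.89 + 0.68032×0.48×0.11 + 0.91072×0.52×0.89 + 0.97027×0.52×0.11 = 0.017088 + 0.035921 + 0.421481 + 0.055499 = 0.529989
The actual drug use-present share is 0.035921 + 0.055499 = 0.091420.
P(actual drug use | positive screen) = 0.091420 / 0.529989 ≈ 0.1725

Now condition on the additional information:
P(positive screen | poppy-seed meal) = 0.91072*0.89 + 0.97027*0.11 = 0.810541 + 0.106730 = 0.917271
Restricting to configurations with actual drug use present: 0.97027*0.11 = 0.106730.
P(actual drug use | positive screen, poppy-seed meal) = 0.106730 / 0.917271 ≈ 0.1164
The drop from 0.1725 to 0.1164 is the explaining-away (discounting) effect.

P(actual drug use | positive screen) ≈ 0.1725; P(actual drug use | positive screen, poppy-seed meal) ≈ 0.1164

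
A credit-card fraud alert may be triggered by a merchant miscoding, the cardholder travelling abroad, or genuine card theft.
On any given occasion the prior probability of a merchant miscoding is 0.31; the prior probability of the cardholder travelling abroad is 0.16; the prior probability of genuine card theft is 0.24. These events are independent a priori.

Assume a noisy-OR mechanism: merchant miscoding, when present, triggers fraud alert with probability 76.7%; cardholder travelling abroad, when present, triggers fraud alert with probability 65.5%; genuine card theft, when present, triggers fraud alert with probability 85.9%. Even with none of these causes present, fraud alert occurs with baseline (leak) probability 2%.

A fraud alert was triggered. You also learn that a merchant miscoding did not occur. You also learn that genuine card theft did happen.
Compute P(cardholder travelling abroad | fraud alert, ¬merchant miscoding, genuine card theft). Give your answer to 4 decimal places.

P(cardholder travelling abroad | fraud alert, ¬merchant miscoding, genuine card theft) ≈ 0.1739

Under noisy-OR, P(fraud alert | causes) = 1 − (1−0.02)·∏(1−qᵢ) over the active causes.
Sum P(fraud alert|·) weighted by the priors over both values of cardholder travelling abroad:
  P(fraud alert | ¬merchant miscoding, genuine card theft) = 0.86182×0.84 + 0.952328×0.16
        = 0.723929 + 0.152372 = 0.876301
Keeping only the cardholder travelling abroad-present terms gives 0.152372, so
  P(cardholder travelling abroad | fraud alert, ¬merchant miscoding, genuine card theft) = 0.152372 / 0.876301 ≈ 0.1739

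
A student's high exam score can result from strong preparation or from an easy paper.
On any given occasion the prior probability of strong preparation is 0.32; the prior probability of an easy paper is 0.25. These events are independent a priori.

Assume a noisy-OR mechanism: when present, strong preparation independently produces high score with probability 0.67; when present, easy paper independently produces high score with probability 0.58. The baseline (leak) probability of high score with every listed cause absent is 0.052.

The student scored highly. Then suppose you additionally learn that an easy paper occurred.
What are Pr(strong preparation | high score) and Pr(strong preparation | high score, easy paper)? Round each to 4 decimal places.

Under noisy-OR, P(high score | causes) = 1 − (1−0.052)·∏(1−qᵢ) over the active causes.
P(high score) = 0.052×0.68×0.75 + 0.60184×0.68×0.25 + 0.68716×0.32×0.75 + 0.868607×0.32×0.25 = 0.026520 + 0.102313 + 0.164918 + 0.069489 = 0.363240
The strong preparation-present share is 0.164918 + 0.069489 = 0.234407.
Hence the posterior is 0.234407/0.363240 ≈ 0.6453.

With the extra evidence:
P(high score | easy paper) = 0.60184*0.68 + 0.868607*0.32 = 0.409251 + 0.277954 = 0.687205
The strong preparation-present share is 0.868607*0.32 = 0.277954.
So P(strong preparation | high score, easy paper) = 0.277954/0.687205 ≈ 0.4045.
Conditioning on easy paper lowers the posterior on strong preparation: the classic explaining-away effect in a common-effect structure.

Pr(strong preparation | high score) ≈ 0.6453; Pr(strong preparation | high score, easy paper) ≈ 0.4045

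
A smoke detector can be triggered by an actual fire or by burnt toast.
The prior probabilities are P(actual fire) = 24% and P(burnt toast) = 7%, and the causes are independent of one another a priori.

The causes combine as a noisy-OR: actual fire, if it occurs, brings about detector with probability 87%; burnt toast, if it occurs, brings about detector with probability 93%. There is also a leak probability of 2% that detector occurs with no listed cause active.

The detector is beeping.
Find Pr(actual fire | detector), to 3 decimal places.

Under noisy-OR, P(detector | causes) = 1 − (1−0.02)·∏(1−qᵢ) over the active causes.
By total probability over the 4 (actual fire, burnt toast) configurations:
  P(detector) = 0.02*0.76*0.93 + 0.9314*0.76*0.07 + 0.8726*0.24*0.93 + 0.991082*0.24*0.07
        = 0.014136 + 0.049550 + 0.194764 + 0.016650 = 0.275100
Configurations with actual fire contribute 0.211414, so
  P(actual fire | detector) = 0.211414 / 0.275100 ≈ 0.768

Pr(actual fire | detector) ≈ 0.768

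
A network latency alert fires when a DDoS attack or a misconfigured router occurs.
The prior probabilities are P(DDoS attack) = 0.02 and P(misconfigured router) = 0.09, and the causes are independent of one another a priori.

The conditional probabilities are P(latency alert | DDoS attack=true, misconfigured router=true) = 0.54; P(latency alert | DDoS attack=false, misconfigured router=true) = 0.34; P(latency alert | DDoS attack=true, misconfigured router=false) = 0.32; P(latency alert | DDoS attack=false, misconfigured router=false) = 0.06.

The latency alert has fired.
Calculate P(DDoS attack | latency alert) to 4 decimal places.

For the numerator, keep only DDoS attack=true terms: 0.005824 + 0.000972 = 0.006796
Normalizer over all consistent configurations: 0.06·0.98·0.91 + 0.34·0.98·0.09 + 0.32·0.02·0.91 + 0.54·0.02·0.09 = 0.090292
P(DDoS attack | latency alert) = 0.006796/0.090292 ≈ 0.0753

P(DDoS attack | latency alert) ≈ 0.0753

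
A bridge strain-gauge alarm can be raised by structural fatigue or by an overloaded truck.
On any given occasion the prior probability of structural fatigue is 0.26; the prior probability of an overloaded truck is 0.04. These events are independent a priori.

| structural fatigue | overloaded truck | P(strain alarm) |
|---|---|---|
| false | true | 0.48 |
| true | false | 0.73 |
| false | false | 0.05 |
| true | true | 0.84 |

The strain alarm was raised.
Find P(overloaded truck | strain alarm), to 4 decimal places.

Sum P(strain alarm|·) weighted by the priors over the 4 (structural fatigue, overloaded truck) configurations:
  P(strain alarm) = 0.05×0.74×0.96 + 0.48×0.74×0.04 + 0.73×0.26×0.96 + 0.84×0.26×0.04
        = 0.035520 + 0.014208 + 0.182208 + 0.008736 = 0.240672
The terms with overloaded truck present sum to 0.022944, so
  P(overloaded truck | strain alarm) = 0.022944 / 0.240672 ≈ 0.0953

P(overloaded truck | strain alarm) ≈ 0.0953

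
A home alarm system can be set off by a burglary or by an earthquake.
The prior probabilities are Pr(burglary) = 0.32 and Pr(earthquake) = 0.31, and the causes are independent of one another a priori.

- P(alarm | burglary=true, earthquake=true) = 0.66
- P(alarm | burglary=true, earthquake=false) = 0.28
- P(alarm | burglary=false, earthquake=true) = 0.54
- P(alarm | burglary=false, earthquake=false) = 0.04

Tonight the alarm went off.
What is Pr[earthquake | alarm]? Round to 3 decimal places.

Pr[earthquake | alarm] ≈ 0.690

P(alarm) = 0.04*0.68*0.69 + 0.54*0.68*0.31 + 0.28*0.32*0.69 + 0.66*0.32*0.31 = 0.018768 + 0.113832 + 0.061824 + 0.065472 = 0.259896
Restricting to configurations with earthquake present: 0.113832 + 0.065472 = 0.179304.
So P(earthquake | alarm) = 0.179304/0.259896 ≈ 0.690.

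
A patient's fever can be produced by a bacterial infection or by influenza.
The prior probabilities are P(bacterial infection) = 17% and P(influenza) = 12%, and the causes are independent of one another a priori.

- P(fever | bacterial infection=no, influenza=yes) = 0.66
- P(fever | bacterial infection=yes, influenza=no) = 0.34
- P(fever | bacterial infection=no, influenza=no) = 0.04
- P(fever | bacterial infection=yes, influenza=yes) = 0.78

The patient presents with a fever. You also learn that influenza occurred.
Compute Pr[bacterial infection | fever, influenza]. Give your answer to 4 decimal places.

P(fever | influenza) = 0.66·0.83 + 0.78·0.17 = 0.547800 + 0.132600 = 0.680400
Of this, 0.132600 comes from 0.78·0.17 (the bacterial infection=true cases).
So P(bacterial infection | fever, influenza) = 0.132600/0.680400 ≈ 0.1949.

Pr[bacterial infection | fever, influenza] ≈ 0.1949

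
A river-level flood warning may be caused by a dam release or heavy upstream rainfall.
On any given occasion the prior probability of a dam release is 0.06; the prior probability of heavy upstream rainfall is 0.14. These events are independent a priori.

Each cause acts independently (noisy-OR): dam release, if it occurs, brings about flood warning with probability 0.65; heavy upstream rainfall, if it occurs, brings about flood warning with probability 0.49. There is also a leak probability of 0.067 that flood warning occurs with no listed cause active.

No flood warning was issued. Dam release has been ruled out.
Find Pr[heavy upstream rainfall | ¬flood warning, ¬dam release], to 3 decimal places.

Pr[heavy upstream rainfall | ¬flood warning, ¬dam release] ≈ 0.077

Under noisy-OR, P(flood warning | causes) = 1 − (1−0.067)·∏(1−qᵢ) over the active causes.
P(¬flood warning | ¬dam release) = 0.933·0.86 + 0.47583·0.14 = 0.802380 + 0.066616 = 0.868996
Of this, 0.066616 comes from 0.47583·0.14 (the heavy upstream rainfall=true cases).
So P(heavy upstream rainfall | ¬flood warning, ¬dam release) = 0.066616/0.868996 ≈ 0.077.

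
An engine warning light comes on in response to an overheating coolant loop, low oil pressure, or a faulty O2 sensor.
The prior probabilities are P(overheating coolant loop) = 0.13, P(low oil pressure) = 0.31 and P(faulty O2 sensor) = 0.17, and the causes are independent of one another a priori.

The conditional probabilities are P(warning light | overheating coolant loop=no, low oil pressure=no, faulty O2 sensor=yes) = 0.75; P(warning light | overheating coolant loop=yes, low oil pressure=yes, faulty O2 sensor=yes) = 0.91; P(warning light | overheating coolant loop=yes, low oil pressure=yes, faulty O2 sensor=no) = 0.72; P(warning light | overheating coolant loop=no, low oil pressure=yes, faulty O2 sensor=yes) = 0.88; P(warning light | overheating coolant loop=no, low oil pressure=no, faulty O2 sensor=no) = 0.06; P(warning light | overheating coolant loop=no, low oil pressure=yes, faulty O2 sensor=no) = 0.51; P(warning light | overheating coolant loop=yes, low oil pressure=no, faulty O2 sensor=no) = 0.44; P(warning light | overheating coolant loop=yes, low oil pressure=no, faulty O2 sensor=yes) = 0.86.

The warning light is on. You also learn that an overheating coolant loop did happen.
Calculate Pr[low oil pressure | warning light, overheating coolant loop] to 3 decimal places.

P(warning light | overheating coolant loop) = 0.44·0.69·0.83 + 0.86·0.69·0.17 + 0.72·0.31·0.83 + 0.91·0.31·0.17 = 0.251988 + 0.100878 + 0.185256 + 0.047957 = 0.586079
Restricting to configurations with low oil pressure present: 0.185256 + 0.047957 = 0.233213.
So P(low oil pressure | warning light, overheating coolant loop) = 0.233213/0.586079 ≈ 0.398.

Pr[low oil pressure | warning light, overheating coolant loop] ≈ 0.398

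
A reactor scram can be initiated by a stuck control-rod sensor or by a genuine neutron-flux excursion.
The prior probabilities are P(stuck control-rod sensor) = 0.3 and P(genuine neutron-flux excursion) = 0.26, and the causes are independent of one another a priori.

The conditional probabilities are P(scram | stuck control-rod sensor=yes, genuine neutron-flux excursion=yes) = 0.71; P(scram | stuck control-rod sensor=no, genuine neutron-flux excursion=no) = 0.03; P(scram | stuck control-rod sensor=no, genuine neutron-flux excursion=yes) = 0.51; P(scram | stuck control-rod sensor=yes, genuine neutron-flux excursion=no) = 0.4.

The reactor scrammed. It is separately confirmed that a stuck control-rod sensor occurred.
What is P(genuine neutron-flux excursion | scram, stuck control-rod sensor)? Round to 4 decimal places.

Weight on genuine neutron-flux excursion=true, given the evidence: 0.71*0.26 = 0.184600
Normalizer over all consistent configurations: 0.4*0.74 + 0.71*0.26 = 0.480600
P(genuine neutron-flux excursion | scram, stuck control-rod sensor) = 0.184600/0.480600 ≈ 0.3841

P(genuine neutron-flux excursion | scram, stuck control-rod sensor) ≈ 0.3841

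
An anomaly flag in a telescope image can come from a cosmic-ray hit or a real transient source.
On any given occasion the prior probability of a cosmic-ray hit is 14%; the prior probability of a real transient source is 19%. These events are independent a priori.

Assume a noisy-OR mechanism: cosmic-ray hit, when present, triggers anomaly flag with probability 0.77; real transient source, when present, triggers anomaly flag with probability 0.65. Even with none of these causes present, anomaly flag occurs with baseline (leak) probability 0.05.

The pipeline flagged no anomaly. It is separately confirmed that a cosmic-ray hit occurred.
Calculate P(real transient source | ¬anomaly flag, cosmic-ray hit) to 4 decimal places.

Under noisy-OR, P(anomaly flag | causes) = 1 − (1−0.05)·∏(1−qᵢ) over the active causes.
By total probability over both values of real transient source:
  P(¬anomaly flag | cosmic-ray hit) = 0.2185·0.81 + 0.076475·0.19
        = 0.176985 + 0.014530 = 0.191515
Keeping only the real transient source-present terms gives 0.014530, so
  P(real transient source | ¬anomaly flag, cosmic-ray hit) = 0.014530 / 0.191515 ≈ 0.0759

P(real transient source | ¬anomaly flag, cosmic-ray hit) ≈ 0.0759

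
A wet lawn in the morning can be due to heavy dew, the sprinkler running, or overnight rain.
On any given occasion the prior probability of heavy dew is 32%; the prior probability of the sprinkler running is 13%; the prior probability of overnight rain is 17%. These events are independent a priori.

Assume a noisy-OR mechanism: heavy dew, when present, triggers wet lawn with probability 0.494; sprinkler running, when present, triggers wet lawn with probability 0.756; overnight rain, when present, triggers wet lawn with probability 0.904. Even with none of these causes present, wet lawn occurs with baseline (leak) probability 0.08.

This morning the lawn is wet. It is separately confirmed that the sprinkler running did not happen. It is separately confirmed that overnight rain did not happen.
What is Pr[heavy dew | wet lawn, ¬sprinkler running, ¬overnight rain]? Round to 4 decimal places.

Under noisy-OR, P(wet lawn | causes) = 1 − (1−0.08)·∏(1−qᵢ) over the active causes.
By total probability over both values of heavy dew:
  P(wet lawn | ¬sprinkler running, ¬overnight rain) = 0.08×0.68 + 0.53448×0.32
        = 0.054400 + 0.171034 = 0.225434
Keeping only the heavy dew-present terms gives 0.171034, so
  P(heavy dew | wet lawn, ¬sprinkler running, ¬overnight rain) = 0.171034 / 0.225434 ≈ 0.7587

Pr[heavy dew | wet lawn, ¬sprinkler running, ¬overnight rain] ≈ 0.7587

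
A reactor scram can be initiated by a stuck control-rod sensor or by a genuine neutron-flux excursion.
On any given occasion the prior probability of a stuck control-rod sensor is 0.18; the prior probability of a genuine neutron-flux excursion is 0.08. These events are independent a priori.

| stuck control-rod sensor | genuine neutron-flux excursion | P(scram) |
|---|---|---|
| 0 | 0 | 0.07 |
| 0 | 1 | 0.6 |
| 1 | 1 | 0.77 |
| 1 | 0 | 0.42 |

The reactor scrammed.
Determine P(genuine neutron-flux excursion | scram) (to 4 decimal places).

P(scram) = 0.07*0.82*0.92 + 0.6*0.82*0.08 + 0.42*0.18*0.92 + 0.77*0.18*0.08 = 0.052808 + 0.039360 + 0.069552 + 0.011088 = 0.172808
The genuine neutron-flux excursion-present share is 0.039360 + 0.011088 = 0.050448.
So P(genuine neutron-flux excursion | scram) = 0.050448/0.172808 ≈ 0.2919.

P(genuine neutron-flux excursion | scram) ≈ 0.2919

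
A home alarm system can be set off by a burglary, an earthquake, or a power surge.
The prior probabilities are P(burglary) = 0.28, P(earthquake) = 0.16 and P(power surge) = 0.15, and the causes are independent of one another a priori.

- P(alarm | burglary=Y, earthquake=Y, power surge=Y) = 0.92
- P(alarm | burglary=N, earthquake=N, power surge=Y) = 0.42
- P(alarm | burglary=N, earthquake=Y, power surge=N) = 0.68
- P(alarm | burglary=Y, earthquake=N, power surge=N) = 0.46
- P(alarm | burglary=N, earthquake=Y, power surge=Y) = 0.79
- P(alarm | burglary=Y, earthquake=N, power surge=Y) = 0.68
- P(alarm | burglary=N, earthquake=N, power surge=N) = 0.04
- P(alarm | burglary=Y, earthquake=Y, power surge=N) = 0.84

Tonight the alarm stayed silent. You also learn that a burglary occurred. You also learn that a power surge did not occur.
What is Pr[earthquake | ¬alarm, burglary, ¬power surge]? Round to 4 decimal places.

P(¬alarm | burglary, ¬power surge) = 0.54·0.84 + 0.16·0.16 = 0.453600 + 0.025600 = 0.479200
Of this, 0.025600 comes from 0.16·0.16 (the earthquake=true cases).
Hence the posterior is 0.025600/0.479200 ≈ 0.0534.

Pr[earthquake | ¬alarm, burglary, ¬power surge] ≈ 0.0534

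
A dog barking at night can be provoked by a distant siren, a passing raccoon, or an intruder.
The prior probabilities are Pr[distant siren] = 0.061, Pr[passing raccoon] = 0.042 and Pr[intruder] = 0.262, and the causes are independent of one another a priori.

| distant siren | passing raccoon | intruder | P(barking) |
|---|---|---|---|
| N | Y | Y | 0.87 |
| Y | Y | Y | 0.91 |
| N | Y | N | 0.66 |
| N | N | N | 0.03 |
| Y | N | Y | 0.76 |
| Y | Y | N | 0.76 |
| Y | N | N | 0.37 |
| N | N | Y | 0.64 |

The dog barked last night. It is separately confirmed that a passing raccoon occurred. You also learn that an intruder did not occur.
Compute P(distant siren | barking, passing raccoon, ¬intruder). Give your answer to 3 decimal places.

P(distant siren | barking, passing raccoon, ¬intruder) ≈ 0.070

Sum P(barking|·) weighted by the priors over both values of distant siren:
  P(barking | passing raccoon, ¬intruder) = 0.66·0.939 + 0.76·0.061
        = 0.619740 + 0.046360 = 0.666100
The terms with distant siren present sum to 0.046360, so
  P(distant siren | barking, passing raccoon, ¬intruder) = 0.046360 / 0.666100 ≈ 0.070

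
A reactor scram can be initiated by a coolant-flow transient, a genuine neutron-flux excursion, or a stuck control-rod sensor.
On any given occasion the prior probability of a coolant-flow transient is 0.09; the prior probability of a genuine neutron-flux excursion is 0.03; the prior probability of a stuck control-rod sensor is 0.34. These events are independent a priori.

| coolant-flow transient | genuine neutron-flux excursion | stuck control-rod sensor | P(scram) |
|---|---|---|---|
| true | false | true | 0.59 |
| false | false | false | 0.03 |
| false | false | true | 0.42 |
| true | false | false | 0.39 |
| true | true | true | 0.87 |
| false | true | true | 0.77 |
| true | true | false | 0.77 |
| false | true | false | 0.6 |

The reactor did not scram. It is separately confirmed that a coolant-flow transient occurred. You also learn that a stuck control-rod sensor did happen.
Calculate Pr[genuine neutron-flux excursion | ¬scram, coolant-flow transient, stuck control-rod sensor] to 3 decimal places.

Numerator (weight on configurations with genuine neutron-flux excursion): 0.13*0.03 = 0.003900
The normalizing constant is 0.41*0.97 + 0.13*0.03 = 0.401600
Posterior = 0.003900 / 0.401600 ≈ 0.010

Pr[genuine neutron-flux excursion | ¬scram, coolant-flow transient, stuck control-rod sensor] ≈ 0.010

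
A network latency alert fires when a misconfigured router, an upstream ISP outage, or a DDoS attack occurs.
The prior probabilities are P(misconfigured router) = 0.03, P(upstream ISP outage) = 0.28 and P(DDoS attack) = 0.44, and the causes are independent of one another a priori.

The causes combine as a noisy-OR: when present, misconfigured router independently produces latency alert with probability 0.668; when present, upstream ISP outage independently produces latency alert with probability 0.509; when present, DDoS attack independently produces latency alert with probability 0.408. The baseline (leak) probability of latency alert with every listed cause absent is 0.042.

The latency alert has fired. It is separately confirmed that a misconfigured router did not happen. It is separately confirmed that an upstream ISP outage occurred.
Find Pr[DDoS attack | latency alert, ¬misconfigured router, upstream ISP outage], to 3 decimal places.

Pr[DDoS attack | latency alert, ¬misconfigured router, upstream ISP outage] ≈ 0.517

Under noisy-OR, P(latency alert | causes) = 1 − (1−0.042)·∏(1−qᵢ) over the active causes.
By total probability over both values of DDoS attack:
  P(latency alert | ¬misconfigured router, upstream ISP outage) = 0.529622×0.56 + 0.721536×0.44
        = 0.296588 + 0.317476 = 0.614064
Configurations with DDoS attack contribute 0.317476, so
  P(DDoS attack | latency alert, ¬misconfigured router, upstream ISP outage) = 0.317476 / 0.614064 ≈ 0.517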